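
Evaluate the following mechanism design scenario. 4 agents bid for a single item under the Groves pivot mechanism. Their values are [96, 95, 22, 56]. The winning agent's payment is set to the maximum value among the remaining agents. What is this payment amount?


Step 1: The efficient winner is agent 0 with value 96
Step 2: Other agents' values: [95, 22, 56]
Step 3: Pivot payment = max(others) = 95
Step 4: The winner pays 95

95


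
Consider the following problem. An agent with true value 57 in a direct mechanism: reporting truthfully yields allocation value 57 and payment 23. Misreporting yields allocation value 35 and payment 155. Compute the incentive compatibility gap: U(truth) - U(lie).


Step 1: U(truth) = value - payment = 57 - 23 = 34
Step 2: U(lie) = allocation - payment = 35 - 155 = -120
Step 3: IC gap = 34 - (-120) = 154

154


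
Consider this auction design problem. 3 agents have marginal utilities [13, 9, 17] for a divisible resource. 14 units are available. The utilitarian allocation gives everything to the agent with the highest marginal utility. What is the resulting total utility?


Step 1: The marginal utilities are [13, 9, 17]
Step 2: The highest marginal utility is 17
Step 3: All 14 units go to that agent
Step 4: Total utility = 17 * 14 = 238

238


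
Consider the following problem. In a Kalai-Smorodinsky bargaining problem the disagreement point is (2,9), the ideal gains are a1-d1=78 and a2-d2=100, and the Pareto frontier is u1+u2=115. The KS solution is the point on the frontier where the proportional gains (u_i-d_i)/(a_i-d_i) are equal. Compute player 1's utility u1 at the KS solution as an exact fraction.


Step 1: At the KS point, (u1-d1)/r1 = (u2-d2)/r2 = t and u1+u2 = 115
Step 2: u1 = d1 + r1*t and u2 = d2 + r2*t, so (d1 + r1*t) + (d2 + r2*t) = 115
Step 3: t = (115 - 2 - 9)/(78 + 100) = 104/178 = 52/89
Step 4: u1 = d1 + r1*t = 2 + 78 * 52/89 = 4234/89
Step 5: (Check: u2 = d2 + r2*t = 6001/89; u1+u2 = 4234/89 + 6001/89 = 115, on the frontier.)

4234/89


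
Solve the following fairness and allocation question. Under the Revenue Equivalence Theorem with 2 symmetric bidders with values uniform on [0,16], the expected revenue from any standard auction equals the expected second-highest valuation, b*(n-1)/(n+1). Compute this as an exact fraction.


Step 1: By Revenue Equivalence, expected revenue = b*(n-1)/(n+1)
Step 2: Substituting n = 2, b = 16
Step 3: Revenue = 16*(2-1)/(2+1) = 16*1/3
Step 4: Revenue = 16/3

16/3


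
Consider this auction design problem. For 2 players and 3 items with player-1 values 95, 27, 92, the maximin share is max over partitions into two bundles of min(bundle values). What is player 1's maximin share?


Step 1: Item values = 95, 27, 92
Step 2: Enumerate all 2-bundle partitions and take the smaller bundle:
  Partition 1: {95} vs {27,92} -> bundles 95, 119; min = 95
  Partition 2: {27} vs {95,92} -> bundles 27, 187; min = 27
  Partition 3: {92} vs {95,27} -> bundles 92, 122; min = 92
Step 3: MMS = max(95, 27, 92) = 95

95


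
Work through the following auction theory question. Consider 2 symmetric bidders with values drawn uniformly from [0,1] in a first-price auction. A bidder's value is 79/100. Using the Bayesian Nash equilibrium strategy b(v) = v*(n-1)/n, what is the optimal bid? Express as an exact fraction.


Step 1: The symmetric BNE bidding function is b(v) = v * (n-1) / n
Step 2: Substitute v = 79/100 and n = 2
Step 3: b = 79/100 * 1/2
Step 4: b = 79/200

79/200


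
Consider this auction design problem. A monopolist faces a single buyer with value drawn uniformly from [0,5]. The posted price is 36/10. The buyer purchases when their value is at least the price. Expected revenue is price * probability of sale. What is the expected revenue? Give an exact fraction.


Step 1: Posted price r = 18/5, value support [0,5]
Step 2: P(v >= r) = (5 - 18/5)/5 = 7/25
Step 3: Expected revenue = r * P(v >= r) = 18/5 * 7/25
Step 4: Revenue = 126/125

126/125


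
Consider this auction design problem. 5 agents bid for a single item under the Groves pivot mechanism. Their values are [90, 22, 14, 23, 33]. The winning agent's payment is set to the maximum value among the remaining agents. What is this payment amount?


Step 1: The efficient winner is agent 0 with value 90
Step 2: Other agents' values: [22, 14, 23, 33]
Step 3: Pivot payment = max(others) = 33
Step 4: The winner pays 33

33


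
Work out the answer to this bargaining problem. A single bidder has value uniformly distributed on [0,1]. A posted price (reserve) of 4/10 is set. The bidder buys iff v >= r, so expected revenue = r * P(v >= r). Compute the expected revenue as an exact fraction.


Step 1: Posted price r = 2/5, value support [0,1]
Step 2: P(v >= r) = (1 - 2/5)/1 = 3/5
Step 3: Expected revenue = r * P(v >= r) = 2/5 * 3/5
Step 4: Revenue = 6/25

6/25


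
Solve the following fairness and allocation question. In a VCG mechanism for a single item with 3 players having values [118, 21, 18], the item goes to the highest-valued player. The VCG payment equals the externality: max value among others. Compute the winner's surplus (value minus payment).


Step 1: The winner is the agent with the highest value: agent 0 with value 118
Step 2: Values of other agents: [21, 18]
Step 3: VCG payment = max of others' values = 21
Step 4: Surplus = 118 - 21 = 97

97


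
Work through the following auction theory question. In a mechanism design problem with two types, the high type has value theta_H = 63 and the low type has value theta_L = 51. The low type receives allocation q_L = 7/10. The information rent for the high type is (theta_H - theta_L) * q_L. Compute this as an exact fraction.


Step 1: theta_H - theta_L = 63 - 51 = 12
Step 2: Information rent = (theta_H - theta_L) * q_L
Step 3: = 12 * 7/10
Step 4: = 42/5

42/5


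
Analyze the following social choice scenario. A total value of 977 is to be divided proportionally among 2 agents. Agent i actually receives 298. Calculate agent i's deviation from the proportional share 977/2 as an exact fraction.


Step 1: Proportional share = 977/2
Step 2: Agent's actual allocation = 298
Step 3: Excess = 298 - 977/2 = -381/2

-381/2


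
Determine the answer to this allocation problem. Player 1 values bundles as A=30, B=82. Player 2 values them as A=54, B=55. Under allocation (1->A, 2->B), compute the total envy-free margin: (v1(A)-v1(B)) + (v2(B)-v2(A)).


Step 1: Player 1's margin = v1(A) - v1(B) = 30 - 82 = -52
Step 2: Player 2's margin = v2(B) - v2(A) = 55 - 54 = 1
Step 3: Total margin = -52 + 1 = -51

-51


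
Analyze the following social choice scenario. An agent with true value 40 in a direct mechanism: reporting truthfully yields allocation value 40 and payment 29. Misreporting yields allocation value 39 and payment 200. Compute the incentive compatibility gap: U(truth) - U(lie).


Step 1: U(truth) = value - payment = 40 - 29 = 11
Step 2: U(lie) = allocation - payment = 39 - 200 = -161
Step 3: IC gap = 11 - (-161) = 172

172


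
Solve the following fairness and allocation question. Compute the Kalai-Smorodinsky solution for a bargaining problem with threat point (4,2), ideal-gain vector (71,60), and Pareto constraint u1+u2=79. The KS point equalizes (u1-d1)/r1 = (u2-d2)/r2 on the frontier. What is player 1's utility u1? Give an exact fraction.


Step 1: At the KS point, (u1-d1)/r1 = (u2-d2)/r2 = t and u1+u2 = 79
Step 2: u1 = d1 + r1*t and u2 = d2 + r2*t, so (d1 + r1*t) + (d2 + r2*t) = 79
Step 3: t = (79 - 4 - 2)/(71 + 60) = 73/131
Step 4: u1 = d1 + r1*t = 4 + 71 * 73/131 = 5707/131
Step 5: (Check: u2 = d2 + r2*t = 4642/131; u1+u2 = 5707/131 + 4642/131 = 79, on the frontier.)

5707/131


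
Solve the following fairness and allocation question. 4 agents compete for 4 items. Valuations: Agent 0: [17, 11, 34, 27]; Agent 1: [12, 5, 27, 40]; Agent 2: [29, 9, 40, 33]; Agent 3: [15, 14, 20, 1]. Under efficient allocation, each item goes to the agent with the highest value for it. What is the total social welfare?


Step 1: For each item, find the maximum value among all agents.
Step 2: Item 0 -> Agent 2 (value 29)
Step 3: Item 1 -> Agent 3 (value 14)
Step 4: Item 2 -> Agent 2 (value 40)
Step 5: Item 3 -> Agent 1 (value 40)
Step 6: Total welfare = 29 + 14 + 40 + 40 = 123

123


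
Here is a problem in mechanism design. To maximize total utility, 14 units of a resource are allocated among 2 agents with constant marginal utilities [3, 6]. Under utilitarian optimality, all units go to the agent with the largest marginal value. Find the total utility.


Step 1: The marginal utilities are [3, 6]
Step 2: The highest marginal utility is 6
Step 3: All 14 units go to that agent
Step 4: Total utility = 6 * 14 = 84

84


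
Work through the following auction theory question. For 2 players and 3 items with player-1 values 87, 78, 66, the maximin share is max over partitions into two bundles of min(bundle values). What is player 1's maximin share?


Step 1: Item values = 87, 78, 66
Step 2: Enumerate all 2-bundle partitions and take the smaller bundle:
  Partition 1: {87} vs {78,66} -> bundles 87, 144; min = 87
  Partition 2: {78} vs {87,66} -> bundles 78, 153; min = 78
  Partition 3: {66} vs {87,78} -> bundles 66, 165; min = 66
Step 3: MMS = max(87, 78, 66) = 87

87


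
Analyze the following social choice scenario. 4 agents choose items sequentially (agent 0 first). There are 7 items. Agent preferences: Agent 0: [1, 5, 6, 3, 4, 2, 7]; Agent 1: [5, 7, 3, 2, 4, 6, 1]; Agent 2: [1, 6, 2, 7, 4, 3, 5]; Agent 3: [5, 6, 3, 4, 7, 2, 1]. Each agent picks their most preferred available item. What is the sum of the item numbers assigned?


Step 1: Agent 0 picks item 1
Step 2: Agent 1 picks item 5
Step 3: Agent 2 picks item 6
Step 4: Agent 3 picks item 3
Step 5: Sum = 1 + 5 + 6 + 3 = 15

15


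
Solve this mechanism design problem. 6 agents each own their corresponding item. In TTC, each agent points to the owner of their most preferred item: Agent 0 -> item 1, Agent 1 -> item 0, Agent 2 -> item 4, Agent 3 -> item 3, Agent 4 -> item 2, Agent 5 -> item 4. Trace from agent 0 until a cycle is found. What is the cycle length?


Step 1: Trace the pointer graph from agent 0: 0 -> 1 -> 0
Step 2: A cycle is detected when we revisit agent 0
Step 3: The cycle is: 0 -> 1 -> 0
Step 4: Cycle length = 2

2


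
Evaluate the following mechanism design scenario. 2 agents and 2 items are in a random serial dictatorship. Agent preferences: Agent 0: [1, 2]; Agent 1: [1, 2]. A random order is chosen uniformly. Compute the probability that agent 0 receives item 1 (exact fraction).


Step 1: Agent 0 wants item 1
Step 2: There are 2 possible orderings of agents
Step 3: In 1 orderings, agent 0 gets item 1
Step 4: Probability = 1/2

1/2


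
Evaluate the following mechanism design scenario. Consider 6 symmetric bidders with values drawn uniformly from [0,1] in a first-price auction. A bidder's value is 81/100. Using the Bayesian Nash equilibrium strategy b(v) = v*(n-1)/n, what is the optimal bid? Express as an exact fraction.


Step 1: The symmetric BNE bidding function is b(v) = v * (n-1) / n
Step 2: Substitute v = 81/100 and n = 6
Step 3: b = 81/100 * 5/6
Step 4: b = 27/40

27/40


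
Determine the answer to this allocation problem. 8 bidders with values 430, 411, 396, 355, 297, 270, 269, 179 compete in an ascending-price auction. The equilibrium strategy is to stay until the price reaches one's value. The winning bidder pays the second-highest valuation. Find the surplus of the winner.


Step 1: Identify the highest value: 430
Step 2: Identify the second-highest value: 411
Step 3: The final price = second-highest value = 411
Step 4: Surplus = 430 - 411 = 19

19


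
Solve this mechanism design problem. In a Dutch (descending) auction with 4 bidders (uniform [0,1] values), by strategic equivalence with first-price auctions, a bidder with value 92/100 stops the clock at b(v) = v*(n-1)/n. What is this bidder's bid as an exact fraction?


Step 1: Dutch auctions are strategically equivalent to first-price auctions
Step 2: The equilibrium bid is b(v) = v*(n-1)/n
Step 3: b = 23/25 * 3/4
Step 4: b = 69/100

69/100


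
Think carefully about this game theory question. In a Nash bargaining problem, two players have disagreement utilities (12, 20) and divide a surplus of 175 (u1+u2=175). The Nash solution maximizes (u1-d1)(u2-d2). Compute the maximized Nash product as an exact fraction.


Step 1: The Nash solution splits surplus symmetrically above the disagreement point
Step 2: u1 = (total + d1 - d2)/2 = (175 + 12 - 20)/2 = 167/2
Step 3: u2 = (total - d1 + d2)/2 = (175 - 12 + 20)/2 = 183/2
Step 4: Nash product = (167/2 - 12) * (183/2 - 20)
Step 5: = 143/2 * 143/2 = 20449/4

20449/4


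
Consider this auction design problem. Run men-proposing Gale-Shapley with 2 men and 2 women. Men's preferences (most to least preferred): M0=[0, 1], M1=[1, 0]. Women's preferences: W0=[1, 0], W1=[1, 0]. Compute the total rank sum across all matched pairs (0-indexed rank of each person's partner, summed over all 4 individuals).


Step 1: Run Gale-Shapley (men propose, women hold best offer):
  M0 proposes to W0; she accepts
  M1 proposes to W1; she accepts
Step 2: Final matching: W0-M0, W1-M1
Step 3: 0-indexed ranks (man's rank of his match, then woman's): 0 + 1 + 0 + 0
Step 4: Total rank sum = 1

1


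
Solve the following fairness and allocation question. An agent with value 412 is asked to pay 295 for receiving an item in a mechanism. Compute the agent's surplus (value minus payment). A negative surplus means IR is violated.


Step 1: Surplus = value - payment = 412 - 295 = 117
Step 2: IR is satisfied (surplus >= 0)

117


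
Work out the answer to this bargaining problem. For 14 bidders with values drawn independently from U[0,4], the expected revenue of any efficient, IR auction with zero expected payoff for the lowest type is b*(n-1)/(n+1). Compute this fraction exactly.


Step 1: By Revenue Equivalence, expected revenue = b*(n-1)/(n+1)
Step 2: Substituting n = 14, b = 4
Step 3: Revenue = 4*(14-1)/(14+1) = 4*13/15
Step 4: Revenue = 52/15

52/15


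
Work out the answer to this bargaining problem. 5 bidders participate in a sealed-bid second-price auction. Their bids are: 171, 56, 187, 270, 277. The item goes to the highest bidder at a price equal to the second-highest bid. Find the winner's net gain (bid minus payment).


Step 1: Sort bids in descending order: 277, 270, 187, 171, 56
Step 2: The winning bid is the highest: 277
Step 3: The payment equals the second-highest bid: 270
Step 4: Surplus = winner's bid - payment = 277 - 270 = 7

7


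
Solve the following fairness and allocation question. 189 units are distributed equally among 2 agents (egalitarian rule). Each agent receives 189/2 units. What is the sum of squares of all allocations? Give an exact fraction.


Step 1: Each agent's share = 189/2
Step 2: Square of each share = (189/2)^2 = 35721/4
Step 3: Sum of squares = 2 * 35721/4 = 35721/2

35721/2


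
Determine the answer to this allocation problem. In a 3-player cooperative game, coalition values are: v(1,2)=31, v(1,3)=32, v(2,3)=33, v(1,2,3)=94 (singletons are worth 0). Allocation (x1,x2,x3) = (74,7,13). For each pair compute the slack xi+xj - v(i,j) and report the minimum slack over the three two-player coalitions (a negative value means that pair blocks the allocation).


Step 1: Slack for coalition (1,2): x1+x2 - v12 = 81 - 31 = 50
Step 2: Slack for coalition (1,3): x1+x3 - v13 = 87 - 32 = 55
Step 3: Slack for coalition (2,3): x2+x3 - v23 = 20 - 33 = -13
Step 4: Minimum slack = min(50, 55, -13) = -13, attained by (2,3); coalition (2,3) can block (slack < 0), so the allocation is not in the core

-13


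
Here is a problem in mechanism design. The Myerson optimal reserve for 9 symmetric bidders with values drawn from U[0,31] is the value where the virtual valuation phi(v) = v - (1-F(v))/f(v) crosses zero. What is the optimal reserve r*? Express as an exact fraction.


Step 1: For U[0,31], F(v) = v/31 and f(v) = 1/31
Step 2: phi(v) = v - (1 - v/31)/(1/31) = v - (31 - v) = 2v - 31
Step 3: Set phi(r*) = 0: 2r* - 31 = 0
Step 4: r* = 31/2 (the number of bidders n = 9 does not enter)

31/2


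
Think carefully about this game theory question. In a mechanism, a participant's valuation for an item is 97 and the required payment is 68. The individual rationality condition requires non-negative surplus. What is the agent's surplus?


Step 1: Surplus = value - payment = 97 - 68 = 29
Step 2: IR is satisfied (surplus >= 0)

29


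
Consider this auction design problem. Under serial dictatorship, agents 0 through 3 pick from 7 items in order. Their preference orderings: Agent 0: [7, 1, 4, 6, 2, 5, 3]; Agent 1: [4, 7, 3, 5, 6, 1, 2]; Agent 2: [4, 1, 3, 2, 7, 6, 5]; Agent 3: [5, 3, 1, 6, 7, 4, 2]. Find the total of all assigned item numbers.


Step 1: Agent 0 picks item 7
Step 2: Agent 1 picks item 4
Step 3: Agent 2 picks item 1
Step 4: Agent 3 picks item 5
Step 5: Sum = 7 + 4 + 1 + 5 = 17

17


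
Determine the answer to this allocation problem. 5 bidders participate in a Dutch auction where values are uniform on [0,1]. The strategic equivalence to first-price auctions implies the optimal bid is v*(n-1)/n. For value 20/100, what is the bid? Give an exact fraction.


Step 1: Dutch auctions are strategically equivalent to first-price auctions
Step 2: The equilibrium bid is b(v) = v*(n-1)/n
Step 3: b = 1/5 * 4/5
Step 4: b = 4/25

4/25


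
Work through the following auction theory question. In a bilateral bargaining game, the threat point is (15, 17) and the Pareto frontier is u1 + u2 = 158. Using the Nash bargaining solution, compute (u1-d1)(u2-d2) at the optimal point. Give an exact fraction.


Step 1: The Nash solution splits surplus symmetrically above the disagreement point
Step 2: u1 = (total + d1 - d2)/2 = (158 + 15 - 17)/2 = 78
Step 3: u2 = (total - d1 + d2)/2 = (158 - 15 + 17)/2 = 80
Step 4: Nash product = (78 - 15) * (80 - 17)
Step 5: = 63 * 63 = 3969

3969


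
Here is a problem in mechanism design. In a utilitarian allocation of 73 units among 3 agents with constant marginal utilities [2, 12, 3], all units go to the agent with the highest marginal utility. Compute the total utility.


Step 1: The marginal utilities are [2, 12, 3]
Step 2: The highest marginal utility is 12
Step 3: All 73 units go to that agent
Step 4: Total utility = 12 * 73 = 876

876


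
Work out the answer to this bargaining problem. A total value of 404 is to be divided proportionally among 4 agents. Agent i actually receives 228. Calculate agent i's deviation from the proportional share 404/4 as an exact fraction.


Step 1: Proportional share = 404/4 = 101
Step 2: Agent's actual allocation = 228
Step 3: Excess = 228 - 101 = 127

127


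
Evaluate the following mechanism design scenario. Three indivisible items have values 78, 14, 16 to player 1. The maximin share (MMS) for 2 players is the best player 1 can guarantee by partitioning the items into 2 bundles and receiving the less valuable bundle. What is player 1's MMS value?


Step 1: Item values = 78, 14, 16
Step 2: Enumerate all 2-bundle partitions and take the smaller bundle:
  Partition 1: {78} vs {14,16} -> bundles 78, 30; min = 30
  Partition 2: {14} vs {78,16} -> bundles 14, 94; min = 14
  Partition 3: {16} vs {78,14} -> bundles 16, 92; min = 16
Step 3: MMS = max(30, 14, 16) = 30

30


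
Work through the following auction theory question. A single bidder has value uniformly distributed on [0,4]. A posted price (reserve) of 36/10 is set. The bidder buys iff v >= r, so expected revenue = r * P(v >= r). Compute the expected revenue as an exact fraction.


Step 1: Posted price r = 18/5, value support [0,4]
Step 2: P(v >= r) = (4 - 18/5)/4 = 1/10
Step 3: Expected revenue = r * P(v >= r) = 18/5 * 1/10
Step 4: Revenue = 9/25

9/25


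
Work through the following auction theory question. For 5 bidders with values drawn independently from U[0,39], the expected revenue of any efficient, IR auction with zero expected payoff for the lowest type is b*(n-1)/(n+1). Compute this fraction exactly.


Step 1: By Revenue Equivalence, expected revenue = b*(n-1)/(n+1)
Step 2: Substituting n = 5, b = 39
Step 3: Revenue = 39*(5-1)/(5+1) = 39*4/6
Step 4: Revenue = 156/6 = 26

26


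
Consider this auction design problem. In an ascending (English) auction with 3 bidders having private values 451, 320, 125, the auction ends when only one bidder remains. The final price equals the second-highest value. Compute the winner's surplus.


Step 1: Identify the highest value: 451
Step 2: Identify the second-highest value: 320
Step 3: The final price = second-highest value = 320
Step 4: Surplus = 451 - 320 = 131

131


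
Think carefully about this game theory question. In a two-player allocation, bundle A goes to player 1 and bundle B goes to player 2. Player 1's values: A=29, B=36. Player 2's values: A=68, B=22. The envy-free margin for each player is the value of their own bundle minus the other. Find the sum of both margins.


Step 1: Player 1's margin = v1(A) - v1(B) = 29 - 36 = -7
Step 2: Player 2's margin = v2(B) - v2(A) = 22 - 68 = -46
Step 3: Total margin = -7 + -46 = -53

-53


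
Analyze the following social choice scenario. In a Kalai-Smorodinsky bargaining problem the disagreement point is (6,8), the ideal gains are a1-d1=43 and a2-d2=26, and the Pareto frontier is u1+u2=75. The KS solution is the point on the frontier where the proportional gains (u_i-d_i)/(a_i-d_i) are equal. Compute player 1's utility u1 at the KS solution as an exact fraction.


Step 1: At the KS point, (u1-d1)/r1 = (u2-d2)/r2 = t and u1+u2 = 75
Step 2: u1 = d1 + r1*t and u2 = d2 + r2*t, so (d1 + r1*t) + (d2 + r2*t) = 75
Step 3: t = (75 - 6 - 8)/(43 + 26) = 61/69
Step 4: u1 = d1 + r1*t = 6 + 43 * 61/69 = 3037/69
Step 5: (Check: u2 = d2 + r2*t = 2138/69; u1+u2 = 3037/69 + 2138/69 = 75, on the frontier.)

3037/69


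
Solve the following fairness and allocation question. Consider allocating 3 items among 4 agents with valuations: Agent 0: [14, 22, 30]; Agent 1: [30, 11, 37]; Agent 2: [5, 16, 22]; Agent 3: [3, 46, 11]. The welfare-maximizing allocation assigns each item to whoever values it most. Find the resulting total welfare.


Step 1: For each item, find the maximum value among all agents.
Step 2: Item 0 -> Agent 1 (value 30)
Step 3: Item 1 -> Agent 3 (value 46)
Step 4: Item 2 -> Agent 1 (value 37)
Step 5: Total welfare = 30 + 46 + 37 = 113

113


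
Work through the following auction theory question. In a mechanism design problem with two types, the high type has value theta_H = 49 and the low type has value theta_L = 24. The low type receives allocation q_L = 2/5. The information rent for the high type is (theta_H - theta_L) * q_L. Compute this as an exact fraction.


Step 1: theta_H - theta_L = 49 - 24 = 25
Step 2: Information rent = (theta_H - theta_L) * q_L
Step 3: = 25 * 2/5
Step 4: = 10

10


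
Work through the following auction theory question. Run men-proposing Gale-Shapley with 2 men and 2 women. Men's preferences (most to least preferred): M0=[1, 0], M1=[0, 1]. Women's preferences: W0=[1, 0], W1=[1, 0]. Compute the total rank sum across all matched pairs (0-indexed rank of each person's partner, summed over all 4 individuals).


Step 1: Run Gale-Shapley (men propose, women hold best offer):
  M0 proposes to W1; she accepts
  M1 proposes to W0; she accepts
Step 2: Final matching: W0-M1, W1-M0
Step 3: 0-indexed ranks (man's rank of his match, then woman's): 0 + 0 + 0 + 1
Step 4: Total rank sum = 1

1


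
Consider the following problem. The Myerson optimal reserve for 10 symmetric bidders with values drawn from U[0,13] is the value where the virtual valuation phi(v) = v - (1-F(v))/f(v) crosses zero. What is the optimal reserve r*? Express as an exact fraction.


Step 1: For U[0,13], F(v) = v/13 and f(v) = 1/13
Step 2: phi(v) = v - (1 - v/13)/(1/13) = v - (13 - v) = 2v - 13
Step 3: Set phi(r*) = 0: 2r* - 13 = 0
Step 4: r* = 13/2 (the number of bidders n = 10 does not enter)

13/2


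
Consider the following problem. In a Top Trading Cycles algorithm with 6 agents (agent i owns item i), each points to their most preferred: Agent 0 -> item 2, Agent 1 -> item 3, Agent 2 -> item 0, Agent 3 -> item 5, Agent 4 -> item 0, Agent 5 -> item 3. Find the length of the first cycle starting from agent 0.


Step 1: Trace the pointer graph from agent 0: 0 -> 2 -> 0
Step 2: A cycle is detected when we revisit agent 0
Step 3: The cycle is: 0 -> 2 -> 0
Step 4: Cycle length = 2

2


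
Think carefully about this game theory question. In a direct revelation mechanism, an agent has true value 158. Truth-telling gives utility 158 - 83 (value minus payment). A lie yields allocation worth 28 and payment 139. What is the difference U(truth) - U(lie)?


Step 1: U(truth) = value - payment = 158 - 83 = 75
Step 2: U(lie) = allocation - payment = 28 - 139 = -111
Step 3: IC gap = 75 - (-111) = 186

186


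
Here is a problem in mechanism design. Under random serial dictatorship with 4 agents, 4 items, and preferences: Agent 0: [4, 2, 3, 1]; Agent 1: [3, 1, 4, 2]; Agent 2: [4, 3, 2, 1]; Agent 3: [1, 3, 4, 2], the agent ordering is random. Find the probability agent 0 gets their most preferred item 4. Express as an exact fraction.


Step 1: Agent 0 wants item 4
Step 2: There are 24 possible orderings of agents
Step 3: In 12 orderings, agent 0 gets item 4
Step 4: Probability = 12/24 = 1/2

1/2


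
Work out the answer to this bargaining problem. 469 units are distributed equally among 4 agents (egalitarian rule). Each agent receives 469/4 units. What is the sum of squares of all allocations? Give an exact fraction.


Step 1: Each agent's share = 469/4
Step 2: Square of each share = (469/4)^2 = 219961/16
Step 3: Sum of squares = 4 * 219961/16 = 219961/4

219961/4


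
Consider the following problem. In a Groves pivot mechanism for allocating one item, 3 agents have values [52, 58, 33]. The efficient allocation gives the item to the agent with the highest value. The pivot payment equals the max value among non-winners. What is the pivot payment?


Step 1: The efficient winner is agent 1 with value 58
Step 2: Other agents' values: [52, 33]
Step 3: Pivot payment = max(others) = 52
Step 4: The winner pays 52

52


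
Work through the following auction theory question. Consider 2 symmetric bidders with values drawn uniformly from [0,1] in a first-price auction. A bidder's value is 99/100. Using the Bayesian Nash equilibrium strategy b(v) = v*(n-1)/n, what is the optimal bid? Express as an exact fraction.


Step 1: The symmetric BNE bidding function is b(v) = v * (n-1) / n
Step 2: Substitute v = 99/100 and n = 2
Step 3: b = 99/100 * 1/2
Step 4: b = 99/200

99/200


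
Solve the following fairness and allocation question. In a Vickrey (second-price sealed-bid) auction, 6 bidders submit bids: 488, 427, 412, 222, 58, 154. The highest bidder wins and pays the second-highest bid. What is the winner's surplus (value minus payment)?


Step 1: Sort bids in descending order: 488, 427, 412, 222, 154, 58
Step 2: The winning bid is the highest: 488
Step 3: The payment equals the second-highest bid: 427
Step 4: Surplus = winner's bid - payment = 488 - 427 = 61

61


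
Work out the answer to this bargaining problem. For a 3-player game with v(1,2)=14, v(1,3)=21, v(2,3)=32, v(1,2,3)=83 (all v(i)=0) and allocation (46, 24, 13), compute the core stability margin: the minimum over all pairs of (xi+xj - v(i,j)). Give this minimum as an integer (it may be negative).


Step 1: Slack for coalition (1,2): x1+x2 - v12 = 70 - 14 = 56
Step 2: Slack for coalition (1,3): x1+x3 - v13 = 59 - 21 = 38
Step 3: Slack for coalition (2,3): x2+x3 - v23 = 37 - 32 = 5
Step 4: Minimum slack = min(56, 38, 5) = 5, attained by (2,3); no pair can gain by deviating, so the allocation is in the core

5


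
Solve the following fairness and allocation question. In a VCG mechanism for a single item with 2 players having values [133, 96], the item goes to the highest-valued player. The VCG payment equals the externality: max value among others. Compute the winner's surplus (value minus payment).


Step 1: The winner is the agent with the highest value: agent 0 with value 133
Step 2: Values of other agents: [96]
Step 3: VCG payment = max of others' values = 96
Step 4: Surplus = 133 - 96 = 37

37


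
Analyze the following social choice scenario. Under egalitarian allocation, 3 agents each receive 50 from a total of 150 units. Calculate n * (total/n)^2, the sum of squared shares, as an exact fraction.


Step 1: Each agent's share = 150/3 = 50
Step 2: Square of each share = (50)^2 = 2500
Step 3: Sum of squares = 3 * 2500 = 7500

7500


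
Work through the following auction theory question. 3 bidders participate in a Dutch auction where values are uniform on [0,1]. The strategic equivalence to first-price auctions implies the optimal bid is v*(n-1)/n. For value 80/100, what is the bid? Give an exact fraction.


Step 1: Dutch auctions are strategically equivalent to first-price auctions
Step 2: The equilibrium bid is b(v) = v*(n-1)/n
Step 3: b = 4/5 * 2/3
Step 4: b = 8/15

8/15


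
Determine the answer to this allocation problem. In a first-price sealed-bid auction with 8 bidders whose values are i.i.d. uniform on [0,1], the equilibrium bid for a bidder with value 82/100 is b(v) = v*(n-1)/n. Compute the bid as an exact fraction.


Step 1: The symmetric BNE bidding function is b(v) = v * (n-1) / n
Step 2: Substitute v = 41/50 and n = 8
Step 3: b = 41/50 * 7/8
Step 4: b = 287/400

287/400


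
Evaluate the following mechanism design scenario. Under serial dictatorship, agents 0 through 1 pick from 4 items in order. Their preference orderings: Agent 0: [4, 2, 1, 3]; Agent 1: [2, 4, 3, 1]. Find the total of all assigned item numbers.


Step 1: Agent 0 picks item 4
Step 2: Agent 1 picks item 2
Step 3: Sum = 4 + 2 = 6

6


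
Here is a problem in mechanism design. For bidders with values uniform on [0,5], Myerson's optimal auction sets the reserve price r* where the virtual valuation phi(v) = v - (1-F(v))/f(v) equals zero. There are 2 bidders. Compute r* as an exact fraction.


Step 1: For U[0,5], F(v) = v/5 and f(v) = 1/5
Step 2: phi(v) = v - (1 - v/5)/(1/5) = v - (5 - v) = 2v - 5
Step 3: Set phi(r*) = 0: 2r* - 5 = 0
Step 4: r* = 5/2 (the number of bidders n = 2 does not enter)

5/2


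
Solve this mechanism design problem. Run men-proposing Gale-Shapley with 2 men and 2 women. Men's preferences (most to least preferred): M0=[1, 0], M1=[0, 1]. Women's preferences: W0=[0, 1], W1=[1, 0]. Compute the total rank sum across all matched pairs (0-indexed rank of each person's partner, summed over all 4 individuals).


Step 1: Run Gale-Shapley (men propose, women hold best offer):
  M0 proposes to W1; she accepts
  M1 proposes to W0; she accepts
Step 2: Final matching: W0-M1, W1-M0
Step 3: 0-indexed ranks (man's rank of his match, then woman's): 0 + 1 + 0 + 1
Step 4: Total rank sum = 2

2


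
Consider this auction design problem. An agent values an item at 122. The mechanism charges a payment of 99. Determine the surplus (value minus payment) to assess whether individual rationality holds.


Step 1: Surplus = value - payment = 122 - 99 = 23
Step 2: IR is satisfied (surplus >= 0)

23


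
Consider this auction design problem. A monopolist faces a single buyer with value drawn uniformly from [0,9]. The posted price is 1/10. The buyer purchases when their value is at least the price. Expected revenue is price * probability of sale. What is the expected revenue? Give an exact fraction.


Step 1: Posted price r = 1/10, value support [0,9]
Step 2: P(v >= r) = (9 - 1/10)/9 = 89/90
Step 3: Expected revenue = r * P(v >= r) = 1/10 * 89/90
Step 4: Revenue = 89/900

89/900


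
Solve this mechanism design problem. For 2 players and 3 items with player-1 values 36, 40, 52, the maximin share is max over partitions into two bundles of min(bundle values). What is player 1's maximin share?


Step 1: Item values = 36, 40, 52
Step 2: Enumerate all 2-bundle partitions and take the smaller bundle:
  Partition 1: {36} vs {40,52} -> bundles 36, 92; min = 36
  Partition 2: {40} vs {36,52} -> bundles 40, 88; min = 40
  Partition 3: {52} vs {36,40} -> bundles 52, 76; min = 52
Step 3: MMS = max(36, 40, 52) = 52

52


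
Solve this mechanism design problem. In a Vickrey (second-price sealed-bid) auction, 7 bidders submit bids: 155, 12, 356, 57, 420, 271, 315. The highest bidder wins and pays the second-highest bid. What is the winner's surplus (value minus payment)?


Step 1: Sort bids in descending order: 420, 356, 315, 271, 155, 57, 12
Step 2: The winning bid is the highest: 420
Step 3: The payment equals the second-highest bid: 356
Step 4: Surplus = winner's bid - payment = 420 - 356 = 64

64


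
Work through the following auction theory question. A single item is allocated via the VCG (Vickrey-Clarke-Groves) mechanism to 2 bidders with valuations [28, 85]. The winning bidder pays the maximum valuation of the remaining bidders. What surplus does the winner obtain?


Step 1: The winner is the agent with the highest value: agent 1 with value 85
Step 2: Values of other agents: [28]
Step 3: VCG payment = max of others' values = 28
Step 4: Surplus = 85 - 28 = 57

57


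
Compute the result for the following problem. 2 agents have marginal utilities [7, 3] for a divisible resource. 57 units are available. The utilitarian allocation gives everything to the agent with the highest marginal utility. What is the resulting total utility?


Step 1: The marginal utilities are [7, 3]
Step 2: The highest marginal utility is 7
Step 3: All 57 units go to that agent
Step 4: Total utility = 7 * 57 = 399

399


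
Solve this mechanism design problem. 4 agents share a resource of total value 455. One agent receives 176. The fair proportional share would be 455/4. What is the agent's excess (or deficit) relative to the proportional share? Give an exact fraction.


Step 1: Proportional share = 455/4
Step 2: Agent's actual allocation = 176
Step 3: Excess = 176 - 455/4 = 249/4

249/4


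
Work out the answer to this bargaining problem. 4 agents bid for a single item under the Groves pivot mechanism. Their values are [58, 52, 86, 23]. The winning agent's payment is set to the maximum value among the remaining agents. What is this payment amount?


Step 1: The efficient winner is agent 2 with value 86
Step 2: Other agents' values: [58, 52, 23]
Step 3: Pivot payment = max(others) = 58
Step 4: The winner pays 58

58


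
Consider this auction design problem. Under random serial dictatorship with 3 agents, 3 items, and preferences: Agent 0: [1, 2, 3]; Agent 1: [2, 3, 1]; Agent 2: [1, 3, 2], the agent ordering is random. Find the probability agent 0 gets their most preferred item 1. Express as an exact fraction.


Step 1: Agent 0 wants item 1
Step 2: There are 6 possible orderings of agents
Step 3: In 3 orderings, agent 0 gets item 1
Step 4: Probability = 3/6 = 1/2

1/2


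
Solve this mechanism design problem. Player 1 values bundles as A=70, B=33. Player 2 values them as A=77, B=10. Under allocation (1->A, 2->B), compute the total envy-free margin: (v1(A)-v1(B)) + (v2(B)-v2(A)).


Step 1: Player 1's margin = v1(A) - v1(B) = 70 - 33 = 37
Step 2: Player 2's margin = v2(B) - v2(A) = 10 - 77 = -67
Step 3: Total margin = 37 + -67 = -30

-30


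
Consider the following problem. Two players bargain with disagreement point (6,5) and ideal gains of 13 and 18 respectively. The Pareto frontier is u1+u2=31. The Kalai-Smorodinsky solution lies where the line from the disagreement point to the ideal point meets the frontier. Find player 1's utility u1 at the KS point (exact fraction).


Step 1: At the KS point, (u1-d1)/r1 = (u2-d2)/r2 = t and u1+u2 = 31
Step 2: u1 = d1 + r1*t and u2 = d2 + r2*t, so (d1 + r1*t) + (d2 + r2*t) = 31
Step 3: t = (31 - 6 - 5)/(13 + 18) = 20/31
Step 4: u1 = d1 + r1*t = 6 + 13 * 20/31 = 446/31
Step 5: (Check: u2 = d2 + r2*t = 515/31; u1+u2 = 446/31 + 515/31 = 31, on the frontier.)

446/31


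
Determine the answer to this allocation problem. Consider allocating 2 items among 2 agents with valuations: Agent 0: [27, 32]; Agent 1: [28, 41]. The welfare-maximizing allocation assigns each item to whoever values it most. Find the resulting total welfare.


Step 1: For each item, find the maximum value among all agents.
Step 2: Item 0 -> Agent 1 (value 28)
Step 3: Item 1 -> Agent 1 (value 41)
Step 4: Total welfare = 28 + 41 = 69

69


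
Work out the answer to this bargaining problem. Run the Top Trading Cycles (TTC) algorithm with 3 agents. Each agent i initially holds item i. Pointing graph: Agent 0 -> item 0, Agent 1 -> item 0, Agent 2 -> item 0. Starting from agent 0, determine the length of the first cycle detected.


Step 1: Trace the pointer graph from agent 0: 0 -> 0
Step 2: A cycle is detected when we revisit agent 0
Step 3: The cycle is: 0 -> 0
Step 4: Cycle length = 1

1


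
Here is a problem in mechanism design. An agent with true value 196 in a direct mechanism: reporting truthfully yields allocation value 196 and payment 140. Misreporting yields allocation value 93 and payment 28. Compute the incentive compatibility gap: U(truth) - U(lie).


Step 1: U(truth) = value - payment = 196 - 140 = 56
Step 2: U(lie) = allocation - payment = 93 - 28 = 65
Step 3: IC gap = 56 - 65 = -9

-9


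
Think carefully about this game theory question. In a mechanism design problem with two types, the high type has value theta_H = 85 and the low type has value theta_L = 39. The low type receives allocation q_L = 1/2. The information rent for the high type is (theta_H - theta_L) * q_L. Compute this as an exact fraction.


Step 1: theta_H - theta_L = 85 - 39 = 46
Step 2: Information rent = (theta_H - theta_L) * q_L
Step 3: = 46 * 1/2
Step 4: = 23

23


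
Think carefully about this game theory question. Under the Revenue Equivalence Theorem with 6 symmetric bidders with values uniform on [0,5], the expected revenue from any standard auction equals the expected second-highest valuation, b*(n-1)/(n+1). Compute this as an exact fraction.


Step 1: By Revenue Equivalence, expected revenue = b*(n-1)/(n+1)
Step 2: Substituting n = 6, b = 5
Step 3: Revenue = 5*(6-1)/(6+1) = 5*5/7
Step 4: Revenue = 25/7

25/7


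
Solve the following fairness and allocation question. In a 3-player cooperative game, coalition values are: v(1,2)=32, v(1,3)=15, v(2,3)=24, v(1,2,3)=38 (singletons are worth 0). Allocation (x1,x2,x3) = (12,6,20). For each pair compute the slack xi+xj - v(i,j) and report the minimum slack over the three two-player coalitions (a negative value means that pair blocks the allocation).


Step 1: Slack for coalition (1,2): x1+x2 - v12 = 18 - 32 = -14
Step 2: Slack for coalition (1,3): x1+x3 - v13 = 32 - 15 = 17
Step 3: Slack for coalition (2,3): x2+x3 - v23 = 26 - 24 = 2
Step 4: Minimum slack = min(-14, 17, 2) = -14, attained by (1,2); coalition (1,2) can block (slack < 0), so the allocation is not in the core

-14


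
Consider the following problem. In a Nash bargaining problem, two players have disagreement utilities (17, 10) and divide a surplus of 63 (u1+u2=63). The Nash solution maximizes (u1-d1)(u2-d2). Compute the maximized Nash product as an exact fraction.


Step 1: The Nash solution splits surplus symmetrically above the disagreement point
Step 2: u1 = (total + d1 - d2)/2 = (63 + 17 - 10)/2 = 35
Step 3: u2 = (total - d1 + d2)/2 = (63 - 17 + 10)/2 = 28
Step 4: Nash product = (35 - 17) * (28 - 10)
Step 5: = 18 * 18 = 324

324


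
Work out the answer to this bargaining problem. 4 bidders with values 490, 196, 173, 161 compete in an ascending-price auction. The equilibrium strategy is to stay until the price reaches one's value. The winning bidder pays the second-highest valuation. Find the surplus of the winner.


Step 1: Identify the highest value: 490
Step 2: Identify the second-highest value: 196
Step 3: The final price = second-highest value = 196
Step 4: Surplus = 490 - 196 = 294

294
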